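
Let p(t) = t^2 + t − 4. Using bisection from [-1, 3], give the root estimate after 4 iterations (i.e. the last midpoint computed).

1.75

p(1) = -2 < 0, so the root lies in [1, 3]
p(2) = 2 > 0, so the root lies in [1, 2]
p(1.5) = -0.25 < 0, so the root lies in [1.5, 2]
p(1.75) = 0.8125 > 0, so the root lies in [1.5, 1.75]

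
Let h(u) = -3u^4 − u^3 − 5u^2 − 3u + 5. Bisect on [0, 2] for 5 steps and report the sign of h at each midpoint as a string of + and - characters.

-+-+-

u = 1 gives h = -7, negative; keep [0, 1]
u = 0.5 gives h = 1.9375, positive; keep [0.5, 1]
u = 0.75 gives h = -1.433594, negative; keep [0.5, 0.75]
u = 0.625 gives h = 0.47, positive; keep [0.625, 0.75]
u = 0.6875 gives h = -0.4209, negative; keep [0.625, 0.6875]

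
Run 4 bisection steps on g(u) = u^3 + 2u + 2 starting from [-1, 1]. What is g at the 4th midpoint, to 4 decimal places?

g(0) = 2 > 0, so the root lies in [-1, 0]
g(-0.5) = 0.875 > 0, so the root lies in [-1, -0.5]
g(-0.75) = 0.078125 > 0, so the root lies in [-1, -0.75]
g(-0.875) = -0.4199 < 0, so the root lies in [-0.875, -0.75]

-0.4199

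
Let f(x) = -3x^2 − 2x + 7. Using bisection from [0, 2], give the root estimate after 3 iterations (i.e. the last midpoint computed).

1.25

f(1) = 2 > 0, so the root lies in [1, 2]
f(1.5) = -2.75 < 0, so the root lies in [1, 1.5]
f(1.25) = -0.1875 < 0, so the root lies in [1, 1.25]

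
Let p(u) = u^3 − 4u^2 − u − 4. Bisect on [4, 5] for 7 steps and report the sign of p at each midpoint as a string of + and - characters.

+--+--+

p(4.5) = 1.625 > 0, so the root lies in [4, 4.5]
p(4.25) = -3.734375 < 0, so the root lies in [4.25, 4.5]
p(4.375) = -1.197266 < 0, so the root lies in [4.375, 4.5]
p(4.4375) = 0.1775 > 0, so the root lies in [4.375, 4.4375]
p(4.40625) = -0.5189 < 0, so the root lies in [4.40625, 4.4375]
p(4.421875) = -0.173 < 0, so the root lies in [4.421875, 4.4375]
p(4.4296875) = 0.0017 > 0, so the root lies in [4.421875, 4.4296875]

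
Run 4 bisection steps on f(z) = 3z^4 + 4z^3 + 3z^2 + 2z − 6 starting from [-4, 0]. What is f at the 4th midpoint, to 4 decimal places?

z = -2 gives f = 18, positive; keep [-2, 0]
z = -1 gives f = -6, negative; keep [-2, -1]
z = -1.5 gives f = -0.5625, negative; keep [-2, -1.5]
z = -1.75 gives f = 6.3867, positive; keep [-1.75, -1.5]

6.3867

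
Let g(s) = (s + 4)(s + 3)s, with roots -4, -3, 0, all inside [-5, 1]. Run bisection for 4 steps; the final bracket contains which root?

0

m = -2, g(m) = -4 (−); new bracket [-2, 1]
m = -0.5, g(m) = -4.375 (−); new bracket [-0.5, 1]
m = 0.25, g(m) = 3.453125 (+); new bracket [-0.5, 0.25]
m = -0.125, g(m) = -1.3926 (−); new bracket [-0.125, 0.25]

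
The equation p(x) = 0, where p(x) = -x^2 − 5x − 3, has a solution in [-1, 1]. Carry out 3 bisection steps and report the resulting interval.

x = 0 gives p = -3, negative; keep [-1, 0]
x = -0.5 gives p = -0.75, negative; keep [-1, -0.5]
x = -0.75 gives p = 0.1875, positive; keep [-0.75, -0.5]

[-0.75, -0.5]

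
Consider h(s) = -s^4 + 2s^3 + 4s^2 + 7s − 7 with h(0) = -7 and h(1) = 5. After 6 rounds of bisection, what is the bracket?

[0.671875, 0.6875]

h(0.5) = -2.3125 < 0, so the root lies in [0.5, 1]
h(0.75) = 1.027344 > 0, so the root lies in [0.5, 0.75]
h(0.625) = -0.726807 < 0, so the root lies in [0.625, 0.75]
h(0.6875) = 0.1296 > 0, so the root lies in [0.625, 0.6875]
h(0.65625) = -0.3038 < 0, so the root lies in [0.65625, 0.6875]
h(0.671875) = -0.0884 < 0, so the root lies in [0.671875, 0.6875]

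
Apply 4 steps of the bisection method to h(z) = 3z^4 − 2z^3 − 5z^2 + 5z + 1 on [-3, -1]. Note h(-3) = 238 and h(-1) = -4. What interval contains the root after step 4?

[-1.375, -1.25]

z = -2 gives h = 35, positive; keep [-2, -1]
z = -1.5 gives h = 4.1875, positive; keep [-1.5, -1]
z = -1.25 gives h = -1.832031, negative; keep [-1.5, -1.25]
z = -1.375 gives h = 0.5945, positive; keep [-1.375, -1.25]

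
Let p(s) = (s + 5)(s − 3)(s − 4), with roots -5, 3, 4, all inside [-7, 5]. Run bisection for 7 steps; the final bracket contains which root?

-5

midpoint -1: p = 80 > 0 → [-7, -1]
midpoint -4: p = 56 > 0 → [-7, -4]
midpoint -5.5: p = -40.375 < 0 → [-5.5, -4]
midpoint -4.75: p = 16.9531 > 0 → [-5.5, -4.75]
midpoint -5.125: p = -9.2676 < 0 → [-5.125, -4.75]
midpoint -4.9375: p = 4.4338 > 0 → [-5.125, -4.9375]
midpoint -5.03125: p = -2.2666 < 0 → [-5.03125, -4.9375]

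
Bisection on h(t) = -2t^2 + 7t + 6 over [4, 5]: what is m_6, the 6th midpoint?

4.203125

t = 4.5 gives h = -3, negative; keep [4, 4.5]
t = 4.25 gives h = -0.375, negative; keep [4, 4.25]
t = 4.125 gives h = 0.84375, positive; keep [4.125, 4.25]
t = 4.1875 gives h = 0.2422, positive; keep [4.1875, 4.25]
t = 4.21875 gives h = -0.0645, negative; keep [4.1875, 4.21875]
t = 4.203125 gives h = 0.0894, positive; keep [4.203125, 4.21875]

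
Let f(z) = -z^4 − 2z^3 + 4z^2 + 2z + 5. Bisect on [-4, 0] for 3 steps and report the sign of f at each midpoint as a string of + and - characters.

z = -2 gives f = 17, positive; keep [-4, -2]
z = -3 gives f = 8, positive; keep [-4, -3]
z = -3.5 gives f = -17.3125, negative; keep [-3.5, -3]

++-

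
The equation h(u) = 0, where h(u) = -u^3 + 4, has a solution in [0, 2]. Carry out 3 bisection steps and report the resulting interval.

[1.5, 1.75]

m = 1, h(m) = 3 (+); new bracket [1, 2]
m = 1.5, h(m) = 0.625 (+); new bracket [1.5, 2]
m = 1.75, h(m) = -1.359375 (−); new bracket [1.5, 1.75]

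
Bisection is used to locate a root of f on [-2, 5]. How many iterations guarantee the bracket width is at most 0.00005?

Width after n steps is 7/2^n. Need 2^n ≥ 7/0.00005 = 140000.
2^17 = 131072 < 140000 ≤ 2^18 = 262144, so n = 18.

18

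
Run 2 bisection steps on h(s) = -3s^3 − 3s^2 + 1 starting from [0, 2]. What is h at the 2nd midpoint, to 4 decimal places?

s = 1 gives h = -5, negative; keep [0, 1]
s = 0.5 gives h = -0.125, negative; keep [0, 0.5]

-0.1250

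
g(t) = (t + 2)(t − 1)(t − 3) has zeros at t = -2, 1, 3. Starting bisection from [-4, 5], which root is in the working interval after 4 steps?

g(0.5) = 3.125 > 0, so the root lies in [-4, 0.5]
g(-1.75) = 3.265625 > 0, so the root lies in [-4, -1.75]
g(-2.875) = -19.919922 < 0, so the root lies in [-2.875, -1.75]
g(-2.3125) = -5.4993 < 0, so the root lies in [-2.3125, -1.75]

-2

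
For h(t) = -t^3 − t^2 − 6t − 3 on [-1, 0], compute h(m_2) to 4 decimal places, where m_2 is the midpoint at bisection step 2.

1.3594

h(-0.5) = -0.125 < 0, so the root lies in [-1, -0.5]
h(-0.75) = 1.359375 > 0, so the root lies in [-0.75, -0.5]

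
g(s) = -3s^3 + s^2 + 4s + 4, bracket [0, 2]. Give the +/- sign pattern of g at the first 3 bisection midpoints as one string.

m = 1, g(m) = 6 (+); new bracket [1, 2]
m = 1.5, g(m) = 2.125 (+); new bracket [1.5, 2]
m = 1.75, g(m) = -2.015625 (−); new bracket [1.5, 1.75]

++-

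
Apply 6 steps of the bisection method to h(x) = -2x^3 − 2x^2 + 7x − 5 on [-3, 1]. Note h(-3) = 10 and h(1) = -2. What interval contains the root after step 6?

[-2.6875, -2.625]

m = -1, h(m) = -12 (−); new bracket [-3, -1]
m = -2, h(m) = -11 (−); new bracket [-3, -2]
m = -2.5, h(m) = -3.75 (−); new bracket [-3, -2.5]
m = -2.75, h(m) = 2.2188 (+); new bracket [-2.75, -2.5]
m = -2.625, h(m) = -0.9805 (−); new bracket [-2.75, -2.625]
m = -2.6875, h(m) = 0.564 (+); new bracket [-2.6875, -2.625]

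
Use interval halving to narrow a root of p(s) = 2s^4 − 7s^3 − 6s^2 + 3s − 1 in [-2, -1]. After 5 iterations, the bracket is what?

midpoint -1.5: p = 14.75 > 0 → [-1.5, -1]
midpoint -1.25: p = 4.429688 > 0 → [-1.25, -1]
midpoint -1.125: p = 1.20166 > 0 → [-1.125, -1]
midpoint -1.0625: p = -0.0158 < 0 → [-1.125, -1.0625]
midpoint -1.09375: p = 0.5623 > 0 → [-1.09375, -1.0625]

[-1.09375, -1.0625]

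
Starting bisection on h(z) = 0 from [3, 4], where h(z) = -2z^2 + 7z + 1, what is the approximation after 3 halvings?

3.625

h(3.5) = 1 > 0, so the root lies in [3.5, 4]
h(3.75) = -0.875 < 0, so the root lies in [3.5, 3.75]
h(3.625) = 0.09375 > 0, so the root lies in [3.625, 3.75]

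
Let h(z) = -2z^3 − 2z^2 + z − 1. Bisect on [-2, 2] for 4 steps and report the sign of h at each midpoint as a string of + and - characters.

z = 0 gives h = -1, negative; keep [-2, 0]
z = -1 gives h = -2, negative; keep [-2, -1]
z = -1.5 gives h = -0.25, negative; keep [-2, -1.5]
z = -1.75 gives h = 1.8438, positive; keep [-1.75, -1.5]

---+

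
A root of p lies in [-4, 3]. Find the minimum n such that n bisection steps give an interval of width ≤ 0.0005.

Width after n steps is 7/2^n. Need 2^n ≥ 7/0.0005 = 14000.
2^13 = 8192 < 14000 ≤ 2^14 = 16384, so n = 14.

14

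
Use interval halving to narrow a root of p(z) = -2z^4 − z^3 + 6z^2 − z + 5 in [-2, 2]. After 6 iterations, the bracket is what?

m = 0, p(m) = 5 (+); new bracket [0, 2]
m = 1, p(m) = 7 (+); new bracket [1, 2]
m = 1.5, p(m) = 3.5 (+); new bracket [1.5, 2]
m = 1.75, p(m) = -2.4922 (−); new bracket [1.5, 1.75]
m = 1.625, p(m) = 0.9819 (+); new bracket [1.625, 1.75]
m = 1.6875, p(m) = -0.6253 (−); new bracket [1.625, 1.6875]

[1.625, 1.6875]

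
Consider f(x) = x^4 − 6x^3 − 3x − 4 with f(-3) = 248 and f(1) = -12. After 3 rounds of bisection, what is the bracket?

x = -1 gives f = 6, positive; keep [-1, 1]
x = 0 gives f = -4, negative; keep [-1, 0]
x = -0.5 gives f = -1.6875, negative; keep [-1, -0.5]

[-1, -0.5]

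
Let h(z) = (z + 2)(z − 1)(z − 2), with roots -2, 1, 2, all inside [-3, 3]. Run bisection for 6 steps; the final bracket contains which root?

z = 0 gives h = 4, positive; keep [-3, 0]
z = -1.5 gives h = 4.375, positive; keep [-3, -1.5]
z = -2.25 gives h = -3.453125, negative; keep [-2.25, -1.5]
z = -1.875 gives h = 1.3926, positive; keep [-2.25, -1.875]
z = -2.0625 gives h = -0.7776, negative; keep [-2.0625, -1.875]
z = -1.96875 gives h = 0.3682, positive; keep [-2.0625, -1.96875]

-2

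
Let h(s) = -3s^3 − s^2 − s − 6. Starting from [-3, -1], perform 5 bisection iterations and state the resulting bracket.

midpoint -2: h = 16 > 0 → [-2, -1]
midpoint -1.5: h = 3.375 > 0 → [-1.5, -1]
midpoint -1.25: h = -0.453125 < 0 → [-1.5, -1.25]
midpoint -1.375: h = 1.2832 > 0 → [-1.375, -1.25]
midpoint -1.3125: h = 0.3728 > 0 → [-1.3125, -1.25]

[-1.3125, -1.25]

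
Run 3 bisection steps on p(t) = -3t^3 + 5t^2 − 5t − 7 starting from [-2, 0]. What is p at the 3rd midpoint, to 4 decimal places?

0.8281

m = -1, p(m) = 6 (+); new bracket [-1, 0]
m = -0.5, p(m) = -2.875 (−); new bracket [-1, -0.5]
m = -0.75, p(m) = 0.828125 (+); new bracket [-0.75, -0.5]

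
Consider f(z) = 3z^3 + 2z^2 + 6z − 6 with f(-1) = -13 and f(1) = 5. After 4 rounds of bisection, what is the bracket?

[0.625, 0.75]

f(0) = -6 < 0, so the root lies in [0, 1]
f(0.5) = -2.125 < 0, so the root lies in [0.5, 1]
f(0.75) = 0.890625 > 0, so the root lies in [0.5, 0.75]
f(0.625) = -0.7363 < 0, so the root lies in [0.625, 0.75]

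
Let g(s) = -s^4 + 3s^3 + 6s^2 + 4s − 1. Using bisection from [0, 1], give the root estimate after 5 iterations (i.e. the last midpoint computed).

g(0.5) = 2.8125 > 0, so the root lies in [0, 0.5]
g(0.25) = 0.417969 > 0, so the root lies in [0, 0.25]
g(0.125) = -0.400635 < 0, so the root lies in [0.125, 0.25]
g(0.1875) = -0.0205 < 0, so the root lies in [0.1875, 0.25]
g(0.21875) = 0.1912 > 0, so the root lies in [0.1875, 0.21875]

0.21875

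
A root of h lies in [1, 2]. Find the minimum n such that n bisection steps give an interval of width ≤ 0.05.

Width after n steps is 1/2^n. Need 2^n ≥ 1/0.05 = 20.
2^4 = 16 < 20 ≤ 2^5 = 32, so n = 5.

5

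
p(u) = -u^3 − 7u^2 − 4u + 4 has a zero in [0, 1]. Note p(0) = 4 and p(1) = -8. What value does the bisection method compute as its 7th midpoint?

0.5078125

u = 0.5 gives p = 0.125, positive; keep [0.5, 1]
u = 0.75 gives p = -3.359375, negative; keep [0.5, 0.75]
u = 0.625 gives p = -1.478516, negative; keep [0.5, 0.625]
u = 0.5625 gives p = -0.6428, negative; keep [0.5, 0.5625]
u = 0.53125 gives p = -0.2505, negative; keep [0.5, 0.53125]
u = 0.515625 gives p = -0.0607, negative; keep [0.5, 0.515625]
u = 0.5078125 gives p = 0.0327, positive; keep [0.5078125, 0.515625]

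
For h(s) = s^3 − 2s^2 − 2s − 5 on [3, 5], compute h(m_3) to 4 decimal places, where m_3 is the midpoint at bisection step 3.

s = 4 gives h = 19, positive; keep [3, 4]
s = 3.5 gives h = 6.375, positive; keep [3, 3.5]
s = 3.25 gives h = 1.703125, positive; keep [3, 3.25]

1.7031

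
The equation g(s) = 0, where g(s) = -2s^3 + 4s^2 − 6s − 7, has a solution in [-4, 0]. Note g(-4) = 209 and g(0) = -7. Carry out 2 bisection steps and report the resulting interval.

[-1, 0]

midpoint -2: g = 37 > 0 → [-2, 0]
midpoint -1: g = 5 > 0 → [-1, 0]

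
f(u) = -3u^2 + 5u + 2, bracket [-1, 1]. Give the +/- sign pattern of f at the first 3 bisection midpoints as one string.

+-+

m = 0, f(m) = 2 (+); new bracket [-1, 0]
m = -0.5, f(m) = -1.25 (−); new bracket [-0.5, 0]
m = -0.25, f(m) = 0.5625 (+); new bracket [-0.5, -0.25]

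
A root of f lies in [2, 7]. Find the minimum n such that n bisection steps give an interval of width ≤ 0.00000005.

Width after n steps is 5/2^n. Need 2^n ≥ 5/0.00000005 = 100000000.
2^26 = 67108864 < 100000000 ≤ 2^27 = 134217728, so n = 27.

27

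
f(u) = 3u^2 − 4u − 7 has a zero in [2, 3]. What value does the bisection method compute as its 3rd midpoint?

m = 2.5, f(m) = 1.75 (+); new bracket [2, 2.5]
m = 2.25, f(m) = -0.8125 (−); new bracket [2.25, 2.5]
m = 2.375, f(m) = 0.421875 (+); new bracket [2.25, 2.375]

2.375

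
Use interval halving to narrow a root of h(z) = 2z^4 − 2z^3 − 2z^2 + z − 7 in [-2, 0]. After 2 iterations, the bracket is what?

[-1.5, -1]

m = -1, h(m) = -6 (−); new bracket [-2, -1]
m = -1.5, h(m) = 3.875 (+); new bracket [-1.5, -1]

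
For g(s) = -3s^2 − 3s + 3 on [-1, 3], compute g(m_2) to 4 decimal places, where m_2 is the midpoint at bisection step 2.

3.0000

midpoint 1: g = -3 < 0 → [-1, 1]
midpoint 0: g = 3 > 0 → [0, 1]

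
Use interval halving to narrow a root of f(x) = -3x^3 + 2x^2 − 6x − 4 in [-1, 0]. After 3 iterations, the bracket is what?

[-0.625, -0.5]

x = -0.5 gives f = -0.125, negative; keep [-1, -0.5]
x = -0.75 gives f = 2.890625, positive; keep [-0.75, -0.5]
x = -0.625 gives f = 1.263672, positive; keep [-0.625, -0.5]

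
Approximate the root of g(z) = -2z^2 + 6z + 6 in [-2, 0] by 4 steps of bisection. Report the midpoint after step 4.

midpoint -1: g = -2 < 0 → [-1, 0]
midpoint -0.5: g = 2.5 > 0 → [-1, -0.5]
midpoint -0.75: g = 0.375 > 0 → [-1, -0.75]
midpoint -0.875: g = -0.7812 < 0 → [-0.875, -0.75]

-0.875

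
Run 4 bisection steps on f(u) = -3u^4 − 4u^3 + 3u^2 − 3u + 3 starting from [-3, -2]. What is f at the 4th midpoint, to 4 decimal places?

-2.9051

u = -2.5 gives f = -25.4375, negative; keep [-2.5, -2]
u = -2.25 gives f = -6.386719, negative; keep [-2.25, -2]
u = -2.125 gives f = 0.13208, positive; keep [-2.25, -2.125]
u = -2.1875 gives f = -2.9051, negative; keep [-2.1875, -2.125]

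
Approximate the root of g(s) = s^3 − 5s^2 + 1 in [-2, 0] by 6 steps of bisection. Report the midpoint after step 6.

m = -1, g(m) = -5 (−); new bracket [-1, 0]
m = -0.5, g(m) = -0.375 (−); new bracket [-0.5, 0]
m = -0.25, g(m) = 0.671875 (+); new bracket [-0.5, -0.25]
m = -0.375, g(m) = 0.2441 (+); new bracket [-0.5, -0.375]
m = -0.4375, g(m) = -0.0408 (−); new bracket [-0.4375, -0.375]
m = -0.40625, g(m) = 0.1078 (+); new bracket [-0.4375, -0.40625]

-0.40625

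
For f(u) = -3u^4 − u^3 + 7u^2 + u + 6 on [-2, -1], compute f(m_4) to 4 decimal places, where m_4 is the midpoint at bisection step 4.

u = -1.5 gives f = 8.4375, positive; keep [-2, -1.5]
u = -1.75 gives f = 2.910156, positive; keep [-2, -1.75]
u = -1.875 gives f = -1.752686, negative; keep [-1.875, -1.75]
u = -1.8125 gives f = 0.7612, positive; keep [-1.875, -1.8125]

0.7612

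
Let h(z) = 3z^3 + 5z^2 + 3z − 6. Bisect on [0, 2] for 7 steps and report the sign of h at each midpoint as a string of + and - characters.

h(1) = 5 > 0, so the root lies in [0, 1]
h(0.5) = -2.875 < 0, so the root lies in [0.5, 1]
h(0.75) = 0.328125 > 0, so the root lies in [0.5, 0.75]
h(0.625) = -1.4395 < 0, so the root lies in [0.625, 0.75]
h(0.6875) = -0.5994 < 0, so the root lies in [0.6875, 0.75]
h(0.71875) = -0.1468 < 0, so the root lies in [0.71875, 0.75]
h(0.734375) = 0.0878 > 0, so the root lies in [0.71875, 0.734375]

+-+---+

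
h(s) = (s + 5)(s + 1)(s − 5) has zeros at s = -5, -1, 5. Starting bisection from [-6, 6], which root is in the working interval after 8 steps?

5

midpoint 0: h = -25 < 0 → [0, 6]
midpoint 3: h = -64 < 0 → [3, 6]
midpoint 4.5: h = -26.125 < 0 → [4.5, 6]
midpoint 5.25: h = 16.0156 > 0 → [4.5, 5.25]
midpoint 4.875: h = -7.252 < 0 → [4.875, 5.25]
midpoint 5.0625: h = 3.8127 > 0 → [4.875, 5.0625]
midpoint 4.96875: h = -1.8594 < 0 → [4.96875, 5.0625]
midpoint 5.015625: h = 0.9414 > 0 → [4.96875, 5.015625]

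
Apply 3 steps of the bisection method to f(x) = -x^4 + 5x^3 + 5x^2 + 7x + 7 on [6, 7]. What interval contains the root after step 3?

m = 6.5, f(m) = -148.1875 (−); new bracket [6, 6.5]
m = 6.25, f(m) = -59.113281 (−); new bracket [6, 6.25]
m = 6.125, f(m) = -21.052979 (−); new bracket [6, 6.125]

[6, 6.125]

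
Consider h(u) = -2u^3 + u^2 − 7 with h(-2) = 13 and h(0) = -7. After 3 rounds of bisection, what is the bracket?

[-1.5, -1.25]

h(-1) = -4 < 0, so the root lies in [-2, -1]
h(-1.5) = 2 > 0, so the root lies in [-1.5, -1]
h(-1.25) = -1.53125 < 0, so the root lies in [-1.5, -1.25]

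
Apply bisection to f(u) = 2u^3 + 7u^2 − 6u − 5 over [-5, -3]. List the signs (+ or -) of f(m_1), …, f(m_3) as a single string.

+--

f(-4) = 3 > 0, so the root lies in [-5, -4]
f(-4.5) = -18.5 < 0, so the root lies in [-4.5, -4]
f(-4.25) = -6.59375 < 0, so the root lies in [-4.25, -4]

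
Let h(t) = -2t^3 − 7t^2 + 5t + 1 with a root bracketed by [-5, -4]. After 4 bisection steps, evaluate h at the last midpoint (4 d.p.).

-0.7456

m = -4.5, h(m) = 19 (+); new bracket [-4.5, -4]
m = -4.25, h(m) = 6.84375 (+); new bracket [-4.25, -4]
m = -4.125, h(m) = 1.644531 (+); new bracket [-4.125, -4]
m = -4.0625, h(m) = -0.7456 (−); new bracket [-4.125, -4.0625]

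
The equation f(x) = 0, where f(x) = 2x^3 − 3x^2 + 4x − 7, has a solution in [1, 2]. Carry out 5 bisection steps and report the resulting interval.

[1.59375, 1.625]

f(1.5) = -1 < 0, so the root lies in [1.5, 2]
f(1.75) = 1.53125 > 0, so the root lies in [1.5, 1.75]
f(1.625) = 0.160156 > 0, so the root lies in [1.5, 1.625]
f(1.5625) = -0.4448 < 0, so the root lies in [1.5625, 1.625]
f(1.59375) = -0.1487 < 0, so the root lies in [1.59375, 1.625]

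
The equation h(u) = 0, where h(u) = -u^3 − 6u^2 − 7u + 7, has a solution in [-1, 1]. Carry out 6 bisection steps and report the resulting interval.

u = 0 gives h = 7, positive; keep [0, 1]
u = 0.5 gives h = 1.875, positive; keep [0.5, 1]
u = 0.75 gives h = -2.046875, negative; keep [0.5, 0.75]
u = 0.625 gives h = 0.0371, positive; keep [0.625, 0.75]
u = 0.6875 gives h = -0.9734, negative; keep [0.625, 0.6875]
u = 0.65625 gives h = -0.4604, negative; keep [0.625, 0.65625]

[0.625, 0.65625]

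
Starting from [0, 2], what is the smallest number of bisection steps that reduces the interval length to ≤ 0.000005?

Width after n steps is 2/2^n. Need 2^n ≥ 2/0.000005 = 400000.
2^18 = 262144 < 400000 ≤ 2^19 = 524288, so n = 19.

19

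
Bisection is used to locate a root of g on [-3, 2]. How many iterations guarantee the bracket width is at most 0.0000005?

24

Width after n steps is 5/2^n. Need 2^n ≥ 5/0.0000005 = 10000000.
2^23 = 8388608 < 10000000 ≤ 2^24 = 16777216, so n = 24.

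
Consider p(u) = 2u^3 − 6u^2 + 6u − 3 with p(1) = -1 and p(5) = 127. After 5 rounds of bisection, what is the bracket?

u = 3 gives p = 15, positive; keep [1, 3]
u = 2 gives p = 1, positive; keep [1, 2]
u = 1.5 gives p = -0.75, negative; keep [1.5, 2]
u = 1.75 gives p = -0.1562, negative; keep [1.75, 2]
u = 1.875 gives p = 0.3398, positive; keep [1.75, 1.875]

[1.75, 1.875]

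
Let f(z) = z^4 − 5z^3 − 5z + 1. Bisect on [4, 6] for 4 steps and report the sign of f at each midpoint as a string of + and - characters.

-++-

m = 5, f(m) = -24 (−); new bracket [5, 6]
m = 5.5, f(m) = 56.6875 (+); new bracket [5, 5.5]
m = 5.25, f(m) = 10.925781 (+); new bracket [5, 5.25]
m = 5.125, f(m) = -7.7986 (−); new bracket [5.125, 5.25]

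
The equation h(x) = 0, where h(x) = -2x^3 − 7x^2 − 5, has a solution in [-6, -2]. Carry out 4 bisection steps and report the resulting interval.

m = -4, h(m) = 11 (+); new bracket [-4, -2]
m = -3, h(m) = -14 (−); new bracket [-4, -3]
m = -3.5, h(m) = -5 (−); new bracket [-4, -3.5]
m = -3.75, h(m) = 2.0312 (+); new bracket [-3.75, -3.5]

[-3.75, -3.5]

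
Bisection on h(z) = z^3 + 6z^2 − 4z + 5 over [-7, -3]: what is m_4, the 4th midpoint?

m = -5, h(m) = 50 (+); new bracket [-7, -5]
m = -6, h(m) = 29 (+); new bracket [-7, -6]
m = -6.5, h(m) = 9.875 (+); new bracket [-7, -6.5]
m = -6.75, h(m) = -2.1719 (−); new bracket [-6.75, -6.5]

-6.75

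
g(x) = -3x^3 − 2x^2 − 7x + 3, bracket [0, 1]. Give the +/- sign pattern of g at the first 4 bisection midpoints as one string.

-+-+

m = 0.5, g(m) = -1.375 (−); new bracket [0, 0.5]
m = 0.25, g(m) = 1.078125 (+); new bracket [0.25, 0.5]
m = 0.375, g(m) = -0.064453 (−); new bracket [0.25, 0.375]
m = 0.3125, g(m) = 0.5256 (+); new bracket [0.3125, 0.375]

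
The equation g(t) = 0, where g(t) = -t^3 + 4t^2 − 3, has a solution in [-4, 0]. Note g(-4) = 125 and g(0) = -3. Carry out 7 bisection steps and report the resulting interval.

[-0.8125, -0.78125]

t = -2 gives g = 21, positive; keep [-2, 0]
t = -1 gives g = 2, positive; keep [-1, 0]
t = -0.5 gives g = -1.875, negative; keep [-1, -0.5]
t = -0.75 gives g = -0.3281, negative; keep [-1, -0.75]
t = -0.875 gives g = 0.7324, positive; keep [-0.875, -0.75]
t = -0.8125 gives g = 0.177, positive; keep [-0.8125, -0.75]
t = -0.78125 gives g = -0.0818, negative; keep [-0.8125, -0.78125]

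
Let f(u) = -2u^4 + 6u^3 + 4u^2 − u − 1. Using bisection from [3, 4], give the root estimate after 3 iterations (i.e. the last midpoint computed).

f(3.5) = 1.625 > 0, so the root lies in [3.5, 4]
f(3.75) = -27.601562 < 0, so the root lies in [3.5, 3.75]
f(3.625) = -11.605957 < 0, so the root lies in [3.5, 3.625]

3.625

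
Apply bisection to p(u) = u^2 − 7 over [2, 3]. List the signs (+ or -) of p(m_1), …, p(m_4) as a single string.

midpoint 2.5: p = -0.75 < 0 → [2.5, 3]
midpoint 2.75: p = 0.5625 > 0 → [2.5, 2.75]
midpoint 2.625: p = -0.109375 < 0 → [2.625, 2.75]
midpoint 2.6875: p = 0.2227 > 0 → [2.625, 2.6875]

-+-+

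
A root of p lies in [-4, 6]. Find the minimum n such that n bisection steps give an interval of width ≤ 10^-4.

17

Width after n steps is 10/2^n. Need 2^n ≥ 10/10^-4 = 100000.
2^16 = 65536 < 100000 ≤ 2^17 = 131072, so n = 17.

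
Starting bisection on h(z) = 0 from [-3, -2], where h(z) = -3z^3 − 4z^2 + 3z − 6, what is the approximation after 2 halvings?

-2.25

m = -2.5, h(m) = 8.375 (+); new bracket [-2.5, -2]
m = -2.25, h(m) = 1.171875 (+); new bracket [-2.25, -2]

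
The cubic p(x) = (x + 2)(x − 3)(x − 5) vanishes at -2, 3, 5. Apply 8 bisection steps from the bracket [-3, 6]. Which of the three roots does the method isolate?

-2

p(1.5) = 18.375 > 0, so the root lies in [-3, 1.5]
p(-0.75) = 26.953125 > 0, so the root lies in [-3, -0.75]
p(-1.875) = 4.189453 > 0, so the root lies in [-3, -1.875]
p(-2.4375) = -17.6931 < 0, so the root lies in [-2.4375, -1.875]
p(-2.15625) = -5.7655 < 0, so the root lies in [-2.15625, -1.875]
p(-2.015625) = -0.5498 < 0, so the root lies in [-2.015625, -1.875]
p(-1.9453125) = 1.8783 > 0, so the root lies in [-2.015625, -1.9453125]
p(-1.98046875) = 0.679 > 0, so the root lies in [-2.015625, -1.98046875]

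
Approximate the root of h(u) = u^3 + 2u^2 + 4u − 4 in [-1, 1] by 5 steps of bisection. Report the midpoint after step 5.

h(0) = -4 < 0, so the root lies in [0, 1]
h(0.5) = -1.375 < 0, so the root lies in [0.5, 1]
h(0.75) = 0.546875 > 0, so the root lies in [0.5, 0.75]
h(0.625) = -0.4746 < 0, so the root lies in [0.625, 0.75]
h(0.6875) = 0.0203 > 0, so the root lies in [0.625, 0.6875]

0.6875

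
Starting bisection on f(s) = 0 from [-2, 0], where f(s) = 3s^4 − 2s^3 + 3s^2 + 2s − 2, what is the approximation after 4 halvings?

-0.875

midpoint -1: f = 4 > 0 → [-1, 0]
midpoint -0.5: f = -1.8125 < 0 → [-1, -0.5]
midpoint -0.75: f = -0.019531 < 0 → [-1, -0.75]
midpoint -0.875: f = 1.6453 > 0 → [-0.875, -0.75]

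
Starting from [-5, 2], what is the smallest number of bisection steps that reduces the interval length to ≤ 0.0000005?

Width after n steps is 7/2^n. Need 2^n ≥ 7/0.0000005 = 14000000.
2^23 = 8388608 < 14000000 ≤ 2^24 = 16777216, so n = 24.

24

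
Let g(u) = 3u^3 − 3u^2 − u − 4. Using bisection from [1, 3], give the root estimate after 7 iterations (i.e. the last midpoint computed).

midpoint 2: g = 6 > 0 → [1, 2]
midpoint 1.5: g = -2.125 < 0 → [1.5, 2]
midpoint 1.75: g = 1.140625 > 0 → [1.5, 1.75]
midpoint 1.625: g = -0.6738 < 0 → [1.625, 1.75]
midpoint 1.6875: g = 0.1858 > 0 → [1.625, 1.6875]
midpoint 1.65625: g = -0.2556 < 0 → [1.65625, 1.6875]
midpoint 1.671875: g = -0.0379 < 0 → [1.671875, 1.6875]

1.671875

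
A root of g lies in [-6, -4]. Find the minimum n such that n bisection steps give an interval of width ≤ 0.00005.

Width after n steps is 2/2^n. Need 2^n ≥ 2/0.00005 = 40000.
2^15 = 32768 < 40000 ≤ 2^16 = 65536, so n = 16.

16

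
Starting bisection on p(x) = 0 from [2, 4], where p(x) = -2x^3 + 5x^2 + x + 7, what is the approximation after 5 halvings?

p(3) = 1 > 0, so the root lies in [3, 4]
p(3.5) = -14 < 0, so the root lies in [3, 3.5]
p(3.25) = -5.59375 < 0, so the root lies in [3, 3.25]
p(3.125) = -2.082 < 0, so the root lies in [3, 3.125]
p(3.0625) = -0.4888 < 0, so the root lies in [3, 3.0625]

3.0625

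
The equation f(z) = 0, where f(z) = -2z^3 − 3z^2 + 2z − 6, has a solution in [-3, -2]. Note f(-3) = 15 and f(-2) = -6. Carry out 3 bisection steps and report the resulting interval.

[-2.5, -2.375]

midpoint -2.5: f = 1.5 > 0 → [-2.5, -2]
midpoint -2.25: f = -2.90625 < 0 → [-2.5, -2.25]
midpoint -2.375: f = -0.878906 < 0 → [-2.5, -2.375]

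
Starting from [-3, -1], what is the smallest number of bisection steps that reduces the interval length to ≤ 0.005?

Width after n steps is 2/2^n. Need 2^n ≥ 2/0.005 = 400.
2^8 = 256 < 400 ≤ 2^9 = 512, so n = 9.

9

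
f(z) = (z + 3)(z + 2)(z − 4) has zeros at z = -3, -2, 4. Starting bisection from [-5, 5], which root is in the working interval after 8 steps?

midpoint 0: f = -24 < 0 → [0, 5]
midpoint 2.5: f = -37.125 < 0 → [2.5, 5]
midpoint 3.75: f = -9.703125 < 0 → [3.75, 5]
midpoint 4.375: f = 17.6309 > 0 → [3.75, 4.375]
midpoint 4.0625: f = 2.676 > 0 → [3.75, 4.0625]
midpoint 3.90625: f = -3.8241 < 0 → [3.90625, 4.0625]
midpoint 3.984375: f = -0.6531 < 0 → [3.984375, 4.0625]
midpoint 4.0234375: f = 0.9915 > 0 → [3.984375, 4.0234375]

4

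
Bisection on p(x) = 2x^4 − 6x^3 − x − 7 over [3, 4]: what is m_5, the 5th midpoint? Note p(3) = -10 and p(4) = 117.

3.15625

midpoint 3.5: p = 32.375 > 0 → [3, 3.5]
midpoint 3.25: p = 6.914062 > 0 → [3, 3.25]
midpoint 3.125: p = -2.495605 < 0 → [3.125, 3.25]
midpoint 3.1875: p = 1.9571 > 0 → [3.125, 3.1875]
midpoint 3.15625: p = -0.3305 < 0 → [3.15625, 3.1875]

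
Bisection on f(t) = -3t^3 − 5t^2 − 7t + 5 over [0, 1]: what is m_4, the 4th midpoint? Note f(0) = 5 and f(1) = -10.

m = 0.5, f(m) = -0.125 (−); new bracket [0, 0.5]
m = 0.25, f(m) = 2.890625 (+); new bracket [0.25, 0.5]
m = 0.375, f(m) = 1.513672 (+); new bracket [0.375, 0.5]
m = 0.4375, f(m) = 0.7292 (+); new bracket [0.4375, 0.5]

0.4375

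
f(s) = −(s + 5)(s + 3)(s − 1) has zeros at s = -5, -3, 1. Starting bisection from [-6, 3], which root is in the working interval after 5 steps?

1

midpoint -1.5: f = 13.125 > 0 → [-1.5, 3]
midpoint 0.75: f = 5.390625 > 0 → [0.75, 3]
midpoint 1.875: f = -29.326172 < 0 → [0.75, 1.875]
midpoint 1.3125: f = -8.5071 < 0 → [0.75, 1.3125]
midpoint 1.03125: f = -0.7598 < 0 → [0.75, 1.03125]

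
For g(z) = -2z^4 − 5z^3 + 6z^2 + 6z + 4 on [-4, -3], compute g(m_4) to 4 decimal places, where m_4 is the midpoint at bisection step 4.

1.3059

m = -3.5, g(m) = -29.25 (−); new bracket [-3.5, -3]
m = -3.25, g(m) = -3.617188 (−); new bracket [-3.25, -3]
m = -3.125, g(m) = 5.696777 (+); new bracket [-3.25, -3.125]
m = -3.1875, g(m) = 1.3059 (+); new bracket [-3.25, -3.1875]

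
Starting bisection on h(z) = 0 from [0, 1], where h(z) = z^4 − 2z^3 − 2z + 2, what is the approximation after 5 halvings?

z = 0.5 gives h = 0.8125, positive; keep [0.5, 1]
z = 0.75 gives h = -0.027344, negative; keep [0.5, 0.75]
z = 0.625 gives h = 0.414307, positive; keep [0.625, 0.75]
z = 0.6875 gives h = 0.1985, positive; keep [0.6875, 0.75]
z = 0.71875 gives h = 0.0868, positive; keep [0.71875, 0.75]

0.71875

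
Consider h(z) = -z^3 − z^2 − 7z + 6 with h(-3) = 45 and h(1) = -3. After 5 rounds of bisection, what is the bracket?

h(-1) = 13 > 0, so the root lies in [-1, 1]
h(0) = 6 > 0, so the root lies in [0, 1]
h(0.5) = 2.125 > 0, so the root lies in [0.5, 1]
h(0.75) = -0.2344 < 0, so the root lies in [0.5, 0.75]
h(0.625) = 0.9902 > 0, so the root lies in [0.625, 0.75]

[0.625, 0.75]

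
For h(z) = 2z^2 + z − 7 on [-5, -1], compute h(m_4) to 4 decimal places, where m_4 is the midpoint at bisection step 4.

0.8750

z = -3 gives h = 8, positive; keep [-3, -1]
z = -2 gives h = -1, negative; keep [-3, -2]
z = -2.5 gives h = 3, positive; keep [-2.5, -2]
z = -2.25 gives h = 0.875, positive; keep [-2.25, -2]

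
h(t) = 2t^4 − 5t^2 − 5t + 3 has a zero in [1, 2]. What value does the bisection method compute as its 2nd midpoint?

1.75

m = 1.5, h(m) = -5.625 (−); new bracket [1.5, 2]
m = 1.75, h(m) = -2.304688 (−); new bracket [1.75, 2]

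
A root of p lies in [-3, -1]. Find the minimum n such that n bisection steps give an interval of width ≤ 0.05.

6

Width after n steps is 2/2^n. Need 2^n ≥ 2/0.05 = 40.
2^5 = 32 < 40 ≤ 2^6 = 64, so n = 6.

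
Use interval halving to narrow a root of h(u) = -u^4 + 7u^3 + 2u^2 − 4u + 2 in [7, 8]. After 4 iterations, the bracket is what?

[7.1875, 7.25]

m = 7.5, h(m) = -126.4375 (−); new bracket [7, 7.5]
m = 7.25, h(m) = -17.144531 (−); new bracket [7, 7.25]
m = 7.125, h(m) = 29.818115 (+); new bracket [7.125, 7.25]
m = 7.1875, h(m) = 6.9502 (+); new bracket [7.1875, 7.25]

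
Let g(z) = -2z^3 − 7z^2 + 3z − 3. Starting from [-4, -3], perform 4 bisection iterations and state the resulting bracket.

m = -3.5, g(m) = -13.5 (−); new bracket [-4, -3.5]
m = -3.75, g(m) = -7.21875 (−); new bracket [-4, -3.75]
m = -3.875, g(m) = -3.363281 (−); new bracket [-4, -3.875]
m = -3.9375, g(m) = -1.2466 (−); new bracket [-4, -3.9375]

[-4, -3.9375]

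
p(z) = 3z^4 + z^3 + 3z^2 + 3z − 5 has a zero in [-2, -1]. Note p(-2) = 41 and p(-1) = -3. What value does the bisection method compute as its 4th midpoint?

-1.1875

midpoint -1.5: p = 9.0625 > 0 → [-1.5, -1]
midpoint -1.25: p = 1.308594 > 0 → [-1.25, -1]
midpoint -1.125: p = -1.196533 < 0 → [-1.25, -1.125]
midpoint -1.1875: p = -0.041 < 0 → [-1.25, -1.1875]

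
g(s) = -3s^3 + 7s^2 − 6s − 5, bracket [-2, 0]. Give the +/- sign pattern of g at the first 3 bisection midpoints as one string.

midpoint -1: g = 11 > 0 → [-1, 0]
midpoint -0.5: g = 0.125 > 0 → [-0.5, 0]
midpoint -0.25: g = -3.015625 < 0 → [-0.5, -0.25]

++-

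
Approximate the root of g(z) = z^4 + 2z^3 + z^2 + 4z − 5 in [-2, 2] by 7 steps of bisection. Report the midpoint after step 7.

0.78125

z = 0 gives g = -5, negative; keep [0, 2]
z = 1 gives g = 3, positive; keep [0, 1]
z = 0.5 gives g = -2.4375, negative; keep [0.5, 1]
z = 0.75 gives g = -0.2773, negative; keep [0.75, 1]
z = 0.875 gives g = 1.1917, positive; keep [0.75, 0.875]
z = 0.8125 gives g = 0.4187, positive; keep [0.75, 0.8125]
z = 0.78125 gives g = 0.0616, positive; keep [0.75, 0.78125]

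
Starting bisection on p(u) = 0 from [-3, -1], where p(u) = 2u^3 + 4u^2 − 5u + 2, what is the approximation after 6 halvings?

u = -2 gives p = 12, positive; keep [-3, -2]
u = -2.5 gives p = 8.25, positive; keep [-3, -2.5]
u = -2.75 gives p = 4.40625, positive; keep [-3, -2.75]
u = -2.875 gives p = 1.9102, positive; keep [-3, -2.875]
u = -2.9375 gives p = 0.5083, positive; keep [-3, -2.9375]
u = -2.96875 gives p = -0.2324, negative; keep [-2.96875, -2.9375]

-2.96875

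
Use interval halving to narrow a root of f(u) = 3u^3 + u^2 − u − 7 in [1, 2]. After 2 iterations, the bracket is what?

[1.25, 1.5]

u = 1.5 gives f = 3.875, positive; keep [1, 1.5]
u = 1.25 gives f = -0.828125, negative; keep [1.25, 1.5]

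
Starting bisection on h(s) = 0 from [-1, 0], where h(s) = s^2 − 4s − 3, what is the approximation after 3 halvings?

-0.625

h(-0.5) = -0.75 < 0, so the root lies in [-1, -0.5]
h(-0.75) = 0.5625 > 0, so the root lies in [-0.75, -0.5]
h(-0.625) = -0.109375 < 0, so the root lies in [-0.75, -0.625]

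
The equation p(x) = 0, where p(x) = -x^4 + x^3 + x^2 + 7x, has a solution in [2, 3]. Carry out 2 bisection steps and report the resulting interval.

m = 2.5, p(m) = 0.3125 (+); new bracket [2.5, 3]
m = 2.75, p(m) = -9.582031 (−); new bracket [2.5, 2.75]

[2.5, 2.75]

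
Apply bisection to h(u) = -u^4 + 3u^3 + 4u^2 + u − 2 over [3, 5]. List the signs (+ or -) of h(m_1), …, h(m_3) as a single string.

+--

midpoint 4: h = 2 > 0 → [4, 5]
midpoint 4.5: h = -53.1875 < 0 → [4, 4.5]
midpoint 4.25: h = -21.457031 < 0 → [4, 4.25]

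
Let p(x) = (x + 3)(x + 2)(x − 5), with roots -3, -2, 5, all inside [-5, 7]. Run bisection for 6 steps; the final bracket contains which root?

5

m = 1, p(m) = -48 (−); new bracket [1, 7]
m = 4, p(m) = -42 (−); new bracket [4, 7]
m = 5.5, p(m) = 31.875 (+); new bracket [4, 5.5]
m = 4.75, p(m) = -13.0781 (−); new bracket [4.75, 5.5]
m = 5.125, p(m) = 7.2363 (+); new bracket [4.75, 5.125]
m = 4.9375, p(m) = -3.4417 (−); new bracket [4.9375, 5.125]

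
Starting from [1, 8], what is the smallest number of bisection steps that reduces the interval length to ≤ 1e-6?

Width after n steps is 7/2^n. Need 2^n ≥ 7/1e-6 = 7000000.
2^22 = 4194304 < 7000000 ≤ 2^23 = 8388608, so n = 23.

23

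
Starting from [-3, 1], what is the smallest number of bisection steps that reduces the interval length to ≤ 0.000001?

Width after n steps is 4/2^n. Need 2^n ≥ 4/0.000001 = 4000000.
2^21 = 2097152 < 4000000 ≤ 2^22 = 4194304, so n = 22.

22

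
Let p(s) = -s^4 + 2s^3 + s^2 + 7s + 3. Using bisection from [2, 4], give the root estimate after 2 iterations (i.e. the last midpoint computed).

3.5

s = 3 gives p = 6, positive; keep [3, 4]
s = 3.5 gives p = -24.5625, negative; keep [3, 3.5]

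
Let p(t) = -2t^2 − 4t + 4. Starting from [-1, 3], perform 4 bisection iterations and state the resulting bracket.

[0.5, 0.75]

midpoint 1: p = -2 < 0 → [-1, 1]
midpoint 0: p = 4 > 0 → [0, 1]
midpoint 0.5: p = 1.5 > 0 → [0.5, 1]
midpoint 0.75: p = -0.125 < 0 → [0.5, 0.75]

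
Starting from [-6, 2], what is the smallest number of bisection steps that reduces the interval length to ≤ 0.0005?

Width after n steps is 8/2^n. Need 2^n ≥ 8/0.0005 = 16000.
2^13 = 8192 < 16000 ≤ 2^14 = 16384, so n = 14.

14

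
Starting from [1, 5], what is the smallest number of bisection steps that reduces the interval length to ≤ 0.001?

12

Width after n steps is 4/2^n. Need 2^n ≥ 4/0.001 = 4000.
2^11 = 2048 < 4000 ≤ 2^12 = 4096, so n = 12.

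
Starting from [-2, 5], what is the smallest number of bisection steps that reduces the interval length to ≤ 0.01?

Width after n steps is 7/2^n. Need 2^n ≥ 7/0.01 = 700.
2^9 = 512 < 700 ≤ 2^10 = 1024, so n = 10.

10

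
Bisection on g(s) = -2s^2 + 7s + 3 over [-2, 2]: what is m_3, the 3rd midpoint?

midpoint 0: g = 3 > 0 → [-2, 0]
midpoint -1: g = -6 < 0 → [-1, 0]
midpoint -0.5: g = -1 < 0 → [-0.5, 0]

-0.5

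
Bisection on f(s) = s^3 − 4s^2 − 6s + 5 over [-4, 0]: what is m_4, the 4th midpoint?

-1.75

f(-2) = -7 < 0, so the root lies in [-2, 0]
f(-1) = 6 > 0, so the root lies in [-2, -1]
f(-1.5) = 1.625 > 0, so the root lies in [-2, -1.5]
f(-1.75) = -2.1094 < 0, so the root lies in [-1.75, -1.5]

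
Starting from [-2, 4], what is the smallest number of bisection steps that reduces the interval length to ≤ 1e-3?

13

Width after n steps is 6/2^n. Need 2^n ≥ 6/1e-3 = 6000.
2^12 = 4096 < 6000 ≤ 2^13 = 8192, so n = 13.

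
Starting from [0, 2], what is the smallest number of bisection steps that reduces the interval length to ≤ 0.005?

Width after n steps is 2/2^n. Need 2^n ≥ 2/0.005 = 400.
2^8 = 256 < 400 ≤ 2^9 = 512, so n = 9.

9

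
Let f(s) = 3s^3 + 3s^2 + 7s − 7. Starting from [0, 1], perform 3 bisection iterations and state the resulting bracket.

[0.625, 0.75]

f(0.5) = -2.375 < 0, so the root lies in [0.5, 1]
f(0.75) = 1.203125 > 0, so the root lies in [0.5, 0.75]
f(0.625) = -0.720703 < 0, so the root lies in [0.625, 0.75]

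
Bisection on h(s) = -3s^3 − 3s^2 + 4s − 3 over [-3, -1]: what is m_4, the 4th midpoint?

-1.875

h(-2) = 1 > 0, so the root lies in [-2, -1]
h(-1.5) = -5.625 < 0, so the root lies in [-2, -1.5]
h(-1.75) = -3.109375 < 0, so the root lies in [-2, -1.75]
h(-1.875) = -1.2715 < 0, so the root lies in [-2, -1.875]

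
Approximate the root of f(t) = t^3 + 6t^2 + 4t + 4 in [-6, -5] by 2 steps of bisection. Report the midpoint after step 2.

-5.25

midpoint -5.5: f = -2.875 < 0 → [-5.5, -5]
midpoint -5.25: f = 3.671875 > 0 → [-5.5, -5.25]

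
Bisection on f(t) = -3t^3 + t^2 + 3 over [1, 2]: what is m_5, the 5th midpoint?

1.09375

midpoint 1.5: f = -4.875 < 0 → [1, 1.5]
midpoint 1.25: f = -1.296875 < 0 → [1, 1.25]
midpoint 1.125: f = -0.005859 < 0 → [1, 1.125]
midpoint 1.0625: f = 0.5305 > 0 → [1.0625, 1.125]
midpoint 1.09375: f = 0.271 > 0 → [1.09375, 1.125]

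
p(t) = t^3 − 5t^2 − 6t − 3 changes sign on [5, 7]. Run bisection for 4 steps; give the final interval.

m = 6, p(m) = -3 (−); new bracket [6, 7]
m = 6.5, p(m) = 21.375 (+); new bracket [6, 6.5]
m = 6.25, p(m) = 8.328125 (+); new bracket [6, 6.25]
m = 6.125, p(m) = 2.4551 (+); new bracket [6, 6.125]

[6, 6.125]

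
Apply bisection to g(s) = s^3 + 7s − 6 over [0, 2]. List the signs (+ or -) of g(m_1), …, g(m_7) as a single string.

s = 1 gives g = 2, positive; keep [0, 1]
s = 0.5 gives g = -2.375, negative; keep [0.5, 1]
s = 0.75 gives g = -0.328125, negative; keep [0.75, 1]
s = 0.875 gives g = 0.7949, positive; keep [0.75, 0.875]
s = 0.8125 gives g = 0.2239, positive; keep [0.75, 0.8125]
s = 0.78125 gives g = -0.0544, negative; keep [0.78125, 0.8125]
s = 0.796875 gives g = 0.0841, positive; keep [0.78125, 0.796875]

+--++-+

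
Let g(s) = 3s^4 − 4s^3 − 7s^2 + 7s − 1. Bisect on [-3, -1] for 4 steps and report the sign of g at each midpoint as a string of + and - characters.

++--

midpoint -2: g = 37 > 0 → [-2, -1]
midpoint -1.5: g = 1.4375 > 0 → [-1.5, -1]
midpoint -1.25: g = -5.550781 < 0 → [-1.5, -1.25]
midpoint -1.375: g = -2.7375 < 0 → [-1.5, -1.375]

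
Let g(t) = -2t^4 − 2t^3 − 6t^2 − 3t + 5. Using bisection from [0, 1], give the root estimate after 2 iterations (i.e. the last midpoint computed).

g(0.5) = 1.625 > 0, so the root lies in [0.5, 1]
g(0.75) = -2.101562 < 0, so the root lies in [0.5, 0.75]

0.75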